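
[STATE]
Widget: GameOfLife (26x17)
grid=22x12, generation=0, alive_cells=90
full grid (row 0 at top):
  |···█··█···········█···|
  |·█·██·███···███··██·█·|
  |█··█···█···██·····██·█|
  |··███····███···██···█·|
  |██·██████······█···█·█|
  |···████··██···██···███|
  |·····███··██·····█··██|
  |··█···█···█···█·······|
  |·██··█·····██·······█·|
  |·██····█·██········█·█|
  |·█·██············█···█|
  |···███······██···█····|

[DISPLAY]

Gen: 0                    
···█··█···········█···    
·█·██·███···███··██·█·    
█··█···█···██·····██·█    
··███····███···██···█·    
██·██████······█···█·█    
···████··██···██···███    
·····███··██·····█··██    
··█···█···█···█·······    
·██··█·····██·······█·    
·██····█·██········█·█    
·█·██············█···█    
···███······██···█····    
                          
                          
                          
                          


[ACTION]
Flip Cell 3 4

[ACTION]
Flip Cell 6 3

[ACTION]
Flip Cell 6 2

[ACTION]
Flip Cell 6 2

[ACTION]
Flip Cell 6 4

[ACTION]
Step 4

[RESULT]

Gen: 4                    
·······█····█·█···█···    
·······████······█·██·    
········█··██·█·███·██    
···········█·███·██···    
··············██······    
·······█·███··██······    
······████··█·········    
███··█···█·█·█········    
·····█·███··█·····█··█    
·██·██·█████·······███    
·█████·············███    
·███··················    
                          
                          
                          
                          


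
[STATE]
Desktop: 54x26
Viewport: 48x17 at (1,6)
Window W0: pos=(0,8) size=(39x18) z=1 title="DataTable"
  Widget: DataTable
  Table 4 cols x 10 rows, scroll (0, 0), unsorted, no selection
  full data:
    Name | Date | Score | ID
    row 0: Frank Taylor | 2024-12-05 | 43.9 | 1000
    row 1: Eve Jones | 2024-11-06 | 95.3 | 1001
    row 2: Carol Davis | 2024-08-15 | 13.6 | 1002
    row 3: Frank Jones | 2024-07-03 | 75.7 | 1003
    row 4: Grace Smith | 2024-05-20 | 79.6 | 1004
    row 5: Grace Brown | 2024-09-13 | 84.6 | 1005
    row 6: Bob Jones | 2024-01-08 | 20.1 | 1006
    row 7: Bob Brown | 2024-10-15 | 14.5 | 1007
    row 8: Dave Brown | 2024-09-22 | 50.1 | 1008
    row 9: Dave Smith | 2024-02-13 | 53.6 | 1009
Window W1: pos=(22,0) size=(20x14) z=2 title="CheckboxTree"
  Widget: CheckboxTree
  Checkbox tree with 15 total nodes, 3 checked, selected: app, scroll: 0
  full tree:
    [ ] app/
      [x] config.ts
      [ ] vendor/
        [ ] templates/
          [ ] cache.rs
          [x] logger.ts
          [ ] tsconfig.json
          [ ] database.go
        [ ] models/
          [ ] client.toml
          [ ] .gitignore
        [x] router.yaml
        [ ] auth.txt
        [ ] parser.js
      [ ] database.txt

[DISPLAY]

                     ┃     [-] templates┃       
                     ┃       [ ] cache.r┃       
━━━━━━━━━━━━━━━━━━━━━┃       [x] logger.┃       
 DataTable           ┃       [ ] tsconfi┃       
─────────────────────┃       [ ] databas┃       
Name        │Date    ┃     [ ] models/  ┃       
────────────┼────────┃       [ ] client.┃       
Frank Taylor│2024-12-┗━━━━━━━━━━━━━━━━━━┛       
Eve Jones   │2024-11-06│95.3 │1001   ┃          
Carol Davis │2024-08-15│13.6 │1002   ┃          
Frank Jones │2024-07-03│75.7 │1003   ┃          
Grace Smith │2024-05-20│79.6 │1004   ┃          
Grace Brown │2024-09-13│84.6 │1005   ┃          
Bob Jones   │2024-01-08│20.1 │1006   ┃          
Bob Brown   │2024-10-15│14.5 │1007   ┃          
Dave Brown  │2024-09-22│50.1 │1008   ┃          
Dave Smith  │2024-02-13│53.6 │1009   ┃          


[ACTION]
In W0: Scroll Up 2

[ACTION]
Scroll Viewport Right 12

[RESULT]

                ┃     [-] templates┃            
                ┃       [ ] cache.r┃            
━━━━━━━━━━━━━━━━┃       [x] logger.┃            
Table           ┃       [ ] tsconfi┃            
────────────────┃       [ ] databas┃            
       │Date    ┃     [ ] models/  ┃            
───────┼────────┃       [ ] client.┃            
 Taylor│2024-12-┗━━━━━━━━━━━━━━━━━━┛            
ones   │2024-11-06│95.3 │1001   ┃               
 Davis │2024-08-15│13.6 │1002   ┃               
 Jones │2024-07-03│75.7 │1003   ┃               
 Smith │2024-05-20│79.6 │1004   ┃               
 Brown │2024-09-13│84.6 │1005   ┃               
ones   │2024-01-08│20.1 │1006   ┃               
rown   │2024-10-15│14.5 │1007   ┃               
Brown  │2024-09-22│50.1 │1008   ┃               
Smith  │2024-02-13│53.6 │1009   ┃               


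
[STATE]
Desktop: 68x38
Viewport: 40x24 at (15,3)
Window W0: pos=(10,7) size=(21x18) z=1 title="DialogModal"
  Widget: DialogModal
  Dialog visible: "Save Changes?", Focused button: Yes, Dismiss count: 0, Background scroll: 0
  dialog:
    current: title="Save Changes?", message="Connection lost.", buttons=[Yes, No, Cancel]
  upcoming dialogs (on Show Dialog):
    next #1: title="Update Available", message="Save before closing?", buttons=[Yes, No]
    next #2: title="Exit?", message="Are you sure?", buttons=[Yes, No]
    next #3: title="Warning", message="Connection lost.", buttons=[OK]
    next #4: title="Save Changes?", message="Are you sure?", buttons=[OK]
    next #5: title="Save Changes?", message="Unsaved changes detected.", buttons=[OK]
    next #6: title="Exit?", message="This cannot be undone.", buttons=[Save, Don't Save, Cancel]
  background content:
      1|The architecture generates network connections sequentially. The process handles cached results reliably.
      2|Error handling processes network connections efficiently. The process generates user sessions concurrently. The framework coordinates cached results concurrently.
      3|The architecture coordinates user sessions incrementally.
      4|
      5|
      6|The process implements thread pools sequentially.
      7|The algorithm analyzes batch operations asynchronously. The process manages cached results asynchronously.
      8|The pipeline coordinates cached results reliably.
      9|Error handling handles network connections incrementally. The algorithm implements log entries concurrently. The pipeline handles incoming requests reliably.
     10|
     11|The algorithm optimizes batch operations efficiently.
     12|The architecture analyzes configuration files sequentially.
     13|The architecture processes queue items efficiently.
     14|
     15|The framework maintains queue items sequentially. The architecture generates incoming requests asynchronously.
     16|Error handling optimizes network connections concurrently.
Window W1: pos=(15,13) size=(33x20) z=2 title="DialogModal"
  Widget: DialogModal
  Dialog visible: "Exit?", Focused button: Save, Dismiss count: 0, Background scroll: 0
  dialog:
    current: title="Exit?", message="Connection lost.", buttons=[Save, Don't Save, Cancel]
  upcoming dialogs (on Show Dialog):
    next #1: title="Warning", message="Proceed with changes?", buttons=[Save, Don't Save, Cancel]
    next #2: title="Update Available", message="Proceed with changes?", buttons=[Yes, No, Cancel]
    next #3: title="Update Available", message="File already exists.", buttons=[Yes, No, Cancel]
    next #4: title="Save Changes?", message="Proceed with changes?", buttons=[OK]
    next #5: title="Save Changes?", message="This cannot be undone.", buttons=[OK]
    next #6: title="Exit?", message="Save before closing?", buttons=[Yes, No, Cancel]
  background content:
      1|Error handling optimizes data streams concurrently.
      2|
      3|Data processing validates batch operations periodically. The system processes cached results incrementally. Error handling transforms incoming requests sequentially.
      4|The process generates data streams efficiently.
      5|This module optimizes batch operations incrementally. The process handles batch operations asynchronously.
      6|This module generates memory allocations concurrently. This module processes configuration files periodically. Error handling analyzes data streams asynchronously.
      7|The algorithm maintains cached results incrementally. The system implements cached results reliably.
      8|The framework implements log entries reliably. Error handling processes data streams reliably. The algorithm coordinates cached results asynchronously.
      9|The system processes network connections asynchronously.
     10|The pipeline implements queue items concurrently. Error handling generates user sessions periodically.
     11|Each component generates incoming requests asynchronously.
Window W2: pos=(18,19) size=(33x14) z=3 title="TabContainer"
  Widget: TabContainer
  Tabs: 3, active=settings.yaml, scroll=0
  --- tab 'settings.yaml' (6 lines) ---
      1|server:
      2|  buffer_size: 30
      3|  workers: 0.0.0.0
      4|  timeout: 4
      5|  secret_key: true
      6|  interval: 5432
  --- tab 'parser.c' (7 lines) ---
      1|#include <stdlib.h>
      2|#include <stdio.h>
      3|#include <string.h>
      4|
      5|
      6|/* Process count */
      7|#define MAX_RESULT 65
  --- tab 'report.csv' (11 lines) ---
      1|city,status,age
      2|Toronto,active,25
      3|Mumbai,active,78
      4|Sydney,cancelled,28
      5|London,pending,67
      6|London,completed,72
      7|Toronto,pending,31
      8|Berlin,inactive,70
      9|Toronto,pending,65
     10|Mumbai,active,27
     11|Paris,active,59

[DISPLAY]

                                        
                                        
                                        
                                        
━━━━━━━━━━━━━━━┓                        
logModal       ┃                        
───────────────┨                        
architecture ge┃                        
r handling proc┃                        
architecture co┃                        
┏━━━━━━━━━━━━━━━━━━━━━━━━━━━━━━━┓       
┃ DialogModal                   ┃       
┠───────────────────────────────┨       
┃Error handling optimizes data s┃       
┃                               ┃       
┃Data processing validates batch┃       
┃Th┏━━━━━━━━━━━━━━━━━━━━━━━━━━━━━━━┓    
┃Th┃ TabContainer                  ┃    
┃Th┠───────────────────────────────┨    
┃Th┃[settings.yaml]│ parser.c │ rep┃    
┃Th┃───────────────────────────────┃    
┃Th┃server:                        ┃    
┃Th┃  buffer_size: 30              ┃    
┃Ea┃  workers: 0.0.0.0             ┃    


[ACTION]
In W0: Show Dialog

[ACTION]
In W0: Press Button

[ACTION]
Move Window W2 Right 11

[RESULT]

                                        
                                        
                                        
                                        
━━━━━━━━━━━━━━━┓                        
logModal       ┃                        
───────────────┨                        
architecture ge┃                        
r handling proc┃                        
architecture co┃                        
┏━━━━━━━━━━━━━━━━━━━━━━━━━━━━━━━┓       
┃ DialogModal                   ┃       
┠───────────────────────────────┨       
┃Error handling optimizes data s┃       
┃                               ┃       
┃Data processing validates batch┃       
┃The process g┏━━━━━━━━━━━━━━━━━━━━━━━━━
┃This module o┃ TabContainer            
┃Th┌──────────┠─────────────────────────
┃Th│          ┃[settings.yaml]│ parser.c
┃Th│     Conne┃─────────────────────────
┃Th│[Save]  Do┃server:                  
┃Th└──────────┃  buffer_size: 30        
┃Each componen┃  workers: 0.0.0.0       


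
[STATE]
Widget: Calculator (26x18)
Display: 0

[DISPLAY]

                         0
┌───┬───┬───┬───┐         
│ 7 │ 8 │ 9 │ ÷ │         
├───┼───┼───┼───┤         
│ 4 │ 5 │ 6 │ × │         
├───┼───┼───┼───┤         
│ 1 │ 2 │ 3 │ - │         
├───┼───┼───┼───┤         
│ 0 │ . │ = │ + │         
├───┼───┼───┼───┤         
│ C │ MC│ MR│ M+│         
└───┴───┴───┴───┘         
                          
                          
                          
                          
                          
                          


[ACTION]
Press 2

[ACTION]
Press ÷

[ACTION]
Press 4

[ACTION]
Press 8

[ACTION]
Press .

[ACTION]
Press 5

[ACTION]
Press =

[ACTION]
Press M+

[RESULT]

              0.0412371134
┌───┬───┬───┬───┐         
│ 7 │ 8 │ 9 │ ÷ │         
├───┼───┼───┼───┤         
│ 4 │ 5 │ 6 │ × │         
├───┼───┼───┼───┤         
│ 1 │ 2 │ 3 │ - │         
├───┼───┼───┼───┤         
│ 0 │ . │ = │ + │         
├───┼───┼───┼───┤         
│ C │ MC│ MR│ M+│         
└───┴───┴───┴───┘         
                          
                          
                          
                          
                          
                          


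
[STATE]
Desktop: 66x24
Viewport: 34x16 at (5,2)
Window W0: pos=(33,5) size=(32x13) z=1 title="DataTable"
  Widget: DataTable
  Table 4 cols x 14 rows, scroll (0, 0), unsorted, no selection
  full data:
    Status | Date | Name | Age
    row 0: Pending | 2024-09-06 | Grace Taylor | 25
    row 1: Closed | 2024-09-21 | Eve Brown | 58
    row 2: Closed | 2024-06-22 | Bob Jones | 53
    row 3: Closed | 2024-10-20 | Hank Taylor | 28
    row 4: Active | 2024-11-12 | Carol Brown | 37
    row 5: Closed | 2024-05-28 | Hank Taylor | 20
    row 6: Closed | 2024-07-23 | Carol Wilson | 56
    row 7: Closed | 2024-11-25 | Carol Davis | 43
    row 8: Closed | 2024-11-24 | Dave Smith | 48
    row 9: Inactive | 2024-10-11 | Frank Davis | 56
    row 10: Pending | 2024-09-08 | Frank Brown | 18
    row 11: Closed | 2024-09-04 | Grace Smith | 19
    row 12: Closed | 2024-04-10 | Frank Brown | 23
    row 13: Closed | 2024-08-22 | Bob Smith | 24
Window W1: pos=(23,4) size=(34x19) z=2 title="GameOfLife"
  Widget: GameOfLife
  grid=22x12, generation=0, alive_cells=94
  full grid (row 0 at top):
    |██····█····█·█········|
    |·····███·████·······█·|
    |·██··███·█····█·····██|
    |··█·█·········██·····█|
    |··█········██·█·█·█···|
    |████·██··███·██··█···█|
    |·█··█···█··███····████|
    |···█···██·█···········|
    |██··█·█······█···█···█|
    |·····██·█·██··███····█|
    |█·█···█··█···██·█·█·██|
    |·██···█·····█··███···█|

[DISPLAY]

                                  
                                  
                  ┏━━━━━━━━━━━━━━━
                  ┃ GameOfLife    
                  ┠───────────────
                  ┃Gen: 0         
                  ┃██····█····█·█·
                  ┃·····███·████··
                  ┃·██··███·█····█
                  ┃··█·█·········█
                  ┃··█········██·█
                  ┃████·██··███·██
                  ┃·█··█···█··███·
                  ┃···█···██·█····
                  ┃██··█·█······█·
                  ┃·····██·█·██··█


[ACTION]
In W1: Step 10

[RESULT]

                                  
                                  
                  ┏━━━━━━━━━━━━━━━
                  ┃ GameOfLife    
                  ┠───────────────
                  ┃Gen: 10        
                  ┃···············
                  ┃···············
                  ┃··█████········
                  ┃··████··█······
                  ┃·····█·█·······
                  ┃············██·
                  ┃··█··········█·
                  ┃·█·█···········
                  ┃██···█····██··█
                  ┃██·······█····█


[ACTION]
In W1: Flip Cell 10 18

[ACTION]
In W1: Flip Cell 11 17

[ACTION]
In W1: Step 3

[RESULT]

                                  
                                  
                  ┏━━━━━━━━━━━━━━━
                  ┃ GameOfLife    
                  ┠───────────────
                  ┃Gen: 13        
                  ┃···███·········
                  ┃······█········
                  ┃··█············
                  ┃··██···█·······
                  ┃······█········
                  ┃············███
                  ┃············███
                  ┃···············
                  ┃···············
                  ┃········██·····


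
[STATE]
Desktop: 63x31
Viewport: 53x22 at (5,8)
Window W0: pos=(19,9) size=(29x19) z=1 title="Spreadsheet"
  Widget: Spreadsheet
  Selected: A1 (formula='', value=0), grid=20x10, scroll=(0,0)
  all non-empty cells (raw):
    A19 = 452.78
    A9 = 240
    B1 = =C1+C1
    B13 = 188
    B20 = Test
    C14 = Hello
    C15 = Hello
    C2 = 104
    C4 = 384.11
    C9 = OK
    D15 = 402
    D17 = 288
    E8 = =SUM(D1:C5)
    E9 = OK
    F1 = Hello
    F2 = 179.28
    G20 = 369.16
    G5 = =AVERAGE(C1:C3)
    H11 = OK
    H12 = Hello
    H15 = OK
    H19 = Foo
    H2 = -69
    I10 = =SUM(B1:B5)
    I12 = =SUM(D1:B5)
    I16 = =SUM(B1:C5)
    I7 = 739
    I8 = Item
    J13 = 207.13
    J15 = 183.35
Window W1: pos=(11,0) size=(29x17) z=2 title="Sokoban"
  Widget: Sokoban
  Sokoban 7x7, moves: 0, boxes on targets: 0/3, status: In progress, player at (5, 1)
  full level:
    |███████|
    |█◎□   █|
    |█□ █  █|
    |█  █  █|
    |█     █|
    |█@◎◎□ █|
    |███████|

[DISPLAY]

      ┃█@◎◎□ █                    ┃                  
      ┃███████                    ┃━━━━━━━┓          
      ┃Moves: 0  0/3              ┃       ┃          
      ┃                           ┃───────┨          
      ┃                           ┃       ┃          
      ┃                           ┃   C   ┃          
      ┃                           ┃-------┃          
      ┃                           ┃       ┃          
      ┗━━━━━━━━━━━━━━━━━━━━━━━━━━━┛     10┃          
              ┃  3        0       0       ┃          
              ┃  4        0       0  384.1┃          
              ┃  5        0       0       ┃          
              ┃  6        0       0       ┃          
              ┃  7        0       0       ┃          
              ┃  8        0       0       ┃          
              ┃  9      240       0OK     ┃          
              ┃ 10        0       0       ┃          
              ┃ 11        0       0       ┃          
              ┃ 12        0       0       ┃          
              ┗━━━━━━━━━━━━━━━━━━━━━━━━━━━┛          
                                                     
                                                     


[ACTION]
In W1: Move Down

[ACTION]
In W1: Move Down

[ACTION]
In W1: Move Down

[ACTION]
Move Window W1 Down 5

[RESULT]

      ┃███████                    ┃                  
      ┃█◎□   █                    ┃━━━━━━━┓          
      ┃█□ █  █                    ┃       ┃          
      ┃█  █  █                    ┃───────┨          
      ┃█     █                    ┃       ┃          
      ┃█@◎◎□ █                    ┃   C   ┃          
      ┃███████                    ┃-------┃          
      ┃Moves: 0  0/3              ┃       ┃          
      ┃                           ┃     10┃          
      ┃                           ┃       ┃          
      ┃                           ┃  384.1┃          
      ┃                           ┃       ┃          
      ┃                           ┃       ┃          
      ┗━━━━━━━━━━━━━━━━━━━━━━━━━━━┛       ┃          
              ┃  8        0       0       ┃          
              ┃  9      240       0OK     ┃          
              ┃ 10        0       0       ┃          
              ┃ 11        0       0       ┃          
              ┃ 12        0       0       ┃          
              ┗━━━━━━━━━━━━━━━━━━━━━━━━━━━┛          
                                                     
                                                     


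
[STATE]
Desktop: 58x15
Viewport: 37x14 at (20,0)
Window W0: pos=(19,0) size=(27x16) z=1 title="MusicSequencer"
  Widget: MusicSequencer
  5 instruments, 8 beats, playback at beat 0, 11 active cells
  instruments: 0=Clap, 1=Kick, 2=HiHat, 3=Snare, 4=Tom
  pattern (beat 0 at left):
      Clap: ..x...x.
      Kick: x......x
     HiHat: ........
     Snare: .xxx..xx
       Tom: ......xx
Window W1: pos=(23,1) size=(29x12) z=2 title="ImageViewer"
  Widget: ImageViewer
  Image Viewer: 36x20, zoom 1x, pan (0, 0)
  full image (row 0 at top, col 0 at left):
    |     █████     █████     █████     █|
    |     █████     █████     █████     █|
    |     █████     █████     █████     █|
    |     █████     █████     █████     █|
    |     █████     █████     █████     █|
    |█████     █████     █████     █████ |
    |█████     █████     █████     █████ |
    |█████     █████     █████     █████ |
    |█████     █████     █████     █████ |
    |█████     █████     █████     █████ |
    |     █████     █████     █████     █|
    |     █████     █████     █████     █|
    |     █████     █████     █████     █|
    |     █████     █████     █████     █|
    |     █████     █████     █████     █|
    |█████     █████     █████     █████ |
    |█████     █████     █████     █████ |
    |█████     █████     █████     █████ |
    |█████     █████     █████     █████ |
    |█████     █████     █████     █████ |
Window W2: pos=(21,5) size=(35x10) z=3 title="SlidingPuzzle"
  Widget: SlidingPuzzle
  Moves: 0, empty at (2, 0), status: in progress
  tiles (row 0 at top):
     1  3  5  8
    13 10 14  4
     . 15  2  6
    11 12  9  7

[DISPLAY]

━━━━━━━━━━━━━━━━━━━━━━━━━┓           
 Mu┏━━━━━━━━━━━━━━━━━━━━━━━━━━━┓     
───┃ ImageViewer               ┃     
   ┠───────────────────────────┨     
  C┃     █████     █████     ██┃     
 ┏━━━━━━━━━━━━━━━━━━━━━━━━━━━━━━━━━┓ 
 ┃ SlidingPuzzle                   ┃ 
 ┠─────────────────────────────────┨ 
 ┃┌────┬────┬────┬────┐            ┃ 
 ┃│  1 │  3 │  5 │  8 │            ┃ 
 ┃├────┼────┼────┼────┤            ┃ 
 ┃│ 13 │ 10 │ 14 │  4 │            ┃ 
 ┃├────┼────┼────┼────┤            ┃ 
 ┃│    │ 15 │  2 │  6 │            ┃ 


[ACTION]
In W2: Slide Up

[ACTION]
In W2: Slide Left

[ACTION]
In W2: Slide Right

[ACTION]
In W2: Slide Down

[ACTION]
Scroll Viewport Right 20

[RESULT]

━━━━━━━━━━━━━━━━━━━━━━━━┓            
Mu┏━━━━━━━━━━━━━━━━━━━━━━━━━━━┓      
──┃ ImageViewer               ┃      
  ┠───────────────────────────┨      
 C┃     █████     █████     ██┃      
┏━━━━━━━━━━━━━━━━━━━━━━━━━━━━━━━━━┓  
┃ SlidingPuzzle                   ┃  
┠─────────────────────────────────┨  
┃┌────┬────┬────┬────┐            ┃  
┃│  1 │  3 │  5 │  8 │            ┃  
┃├────┼────┼────┼────┤            ┃  
┃│ 13 │ 10 │ 14 │  4 │            ┃  
┃├────┼────┼────┼────┤            ┃  
┃│    │ 15 │  2 │  6 │            ┃  


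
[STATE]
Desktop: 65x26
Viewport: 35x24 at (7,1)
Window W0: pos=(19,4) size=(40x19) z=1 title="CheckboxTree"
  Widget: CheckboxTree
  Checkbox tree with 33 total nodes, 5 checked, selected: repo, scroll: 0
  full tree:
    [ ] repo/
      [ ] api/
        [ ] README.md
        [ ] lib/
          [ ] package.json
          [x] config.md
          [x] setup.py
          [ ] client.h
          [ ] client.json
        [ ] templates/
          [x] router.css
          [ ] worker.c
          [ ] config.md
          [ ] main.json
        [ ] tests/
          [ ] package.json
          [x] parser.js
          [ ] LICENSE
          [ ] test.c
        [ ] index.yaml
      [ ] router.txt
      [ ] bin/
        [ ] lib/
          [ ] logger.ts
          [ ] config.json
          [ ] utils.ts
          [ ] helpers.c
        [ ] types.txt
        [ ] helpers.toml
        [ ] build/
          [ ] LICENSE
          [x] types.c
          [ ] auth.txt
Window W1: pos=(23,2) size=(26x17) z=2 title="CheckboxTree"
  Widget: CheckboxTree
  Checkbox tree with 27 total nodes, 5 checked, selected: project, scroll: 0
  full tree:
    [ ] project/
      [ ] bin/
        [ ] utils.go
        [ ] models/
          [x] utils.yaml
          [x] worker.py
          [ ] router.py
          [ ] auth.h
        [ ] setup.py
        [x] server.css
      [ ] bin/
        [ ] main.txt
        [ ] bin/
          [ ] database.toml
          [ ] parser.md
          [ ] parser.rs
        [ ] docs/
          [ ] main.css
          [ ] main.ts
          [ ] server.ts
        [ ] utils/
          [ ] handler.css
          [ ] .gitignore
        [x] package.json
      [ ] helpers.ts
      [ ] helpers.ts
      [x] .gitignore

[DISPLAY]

                                   
                ┏━━━━━━━━━━━━━━━━━━
                ┃ CheckboxTree     
            ┏━━━┠──────────────────
            ┃ Ch┃>[-] project/     
            ┠───┃   [-] bin/       
            ┃>[-┃     [ ] utils.go 
            ┃   ┃     [-] models/  
            ┃   ┃       [x] utils.y
            ┃   ┃       [x] worker.
            ┃   ┃       [ ] router.
            ┃   ┃       [ ] auth.h 
            ┃   ┃     [ ] setup.py 
            ┃   ┃     [x] server.cs
            ┃   ┃   [-] bin/       
            ┃   ┃     [ ] main.txt 
            ┃   ┃     [ ] bin/     
            ┃   ┗━━━━━━━━━━━━━━━━━━
            ┃       [ ] config.md  
            ┃       [ ] main.json  
            ┃     [-] tests/       
            ┗━━━━━━━━━━━━━━━━━━━━━━
                                   
                                   


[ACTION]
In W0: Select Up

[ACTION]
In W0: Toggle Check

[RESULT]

                                   
                ┏━━━━━━━━━━━━━━━━━━
                ┃ CheckboxTree     
            ┏━━━┠──────────────────
            ┃ Ch┃>[-] project/     
            ┠───┃   [-] bin/       
            ┃>[x┃     [ ] utils.go 
            ┃   ┃     [-] models/  
            ┃   ┃       [x] utils.y
            ┃   ┃       [x] worker.
            ┃   ┃       [ ] router.
            ┃   ┃       [ ] auth.h 
            ┃   ┃     [ ] setup.py 
            ┃   ┃     [x] server.cs
            ┃   ┃   [-] bin/       
            ┃   ┃     [ ] main.txt 
            ┃   ┃     [ ] bin/     
            ┃   ┗━━━━━━━━━━━━━━━━━━
            ┃       [x] config.md  
            ┃       [x] main.json  
            ┃     [x] tests/       
            ┗━━━━━━━━━━━━━━━━━━━━━━
                                   
                                   


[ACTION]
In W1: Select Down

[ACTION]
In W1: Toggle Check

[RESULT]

                                   
                ┏━━━━━━━━━━━━━━━━━━
                ┃ CheckboxTree     
            ┏━━━┠──────────────────
            ┃ Ch┃ [-] project/     
            ┠───┃>  [x] bin/       
            ┃>[x┃     [x] utils.go 
            ┃   ┃     [x] models/  
            ┃   ┃       [x] utils.y
            ┃   ┃       [x] worker.
            ┃   ┃       [x] router.
            ┃   ┃       [x] auth.h 
            ┃   ┃     [x] setup.py 
            ┃   ┃     [x] server.cs
            ┃   ┃   [-] bin/       
            ┃   ┃     [ ] main.txt 
            ┃   ┃     [ ] bin/     
            ┃   ┗━━━━━━━━━━━━━━━━━━
            ┃       [x] config.md  
            ┃       [x] main.json  
            ┃     [x] tests/       
            ┗━━━━━━━━━━━━━━━━━━━━━━
                                   
                                   


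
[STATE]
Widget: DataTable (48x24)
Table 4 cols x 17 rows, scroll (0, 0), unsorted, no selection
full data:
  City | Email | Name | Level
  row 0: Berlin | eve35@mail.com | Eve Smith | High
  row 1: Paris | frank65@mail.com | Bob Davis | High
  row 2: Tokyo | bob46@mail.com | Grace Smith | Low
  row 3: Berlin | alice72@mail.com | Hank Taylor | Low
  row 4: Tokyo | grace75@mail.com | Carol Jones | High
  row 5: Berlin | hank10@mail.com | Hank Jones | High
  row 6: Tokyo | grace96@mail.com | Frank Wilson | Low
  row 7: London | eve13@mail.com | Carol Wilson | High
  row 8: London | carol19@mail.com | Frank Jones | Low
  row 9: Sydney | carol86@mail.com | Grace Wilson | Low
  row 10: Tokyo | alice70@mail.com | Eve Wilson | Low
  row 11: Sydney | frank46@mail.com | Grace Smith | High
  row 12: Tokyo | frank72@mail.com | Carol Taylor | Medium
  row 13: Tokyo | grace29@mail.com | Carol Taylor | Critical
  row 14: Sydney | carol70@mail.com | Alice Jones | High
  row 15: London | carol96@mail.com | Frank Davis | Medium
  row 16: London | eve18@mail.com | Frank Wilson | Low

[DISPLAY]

City  │Email           │Name        │Level      
──────┼────────────────┼────────────┼────────   
Berlin│eve35@mail.com  │Eve Smith   │High       
Paris │frank65@mail.com│Bob Davis   │High       
Tokyo │bob46@mail.com  │Grace Smith │Low        
Berlin│alice72@mail.com│Hank Taylor │Low        
Tokyo │grace75@mail.com│Carol Jones │High       
Berlin│hank10@mail.com │Hank Jones  │High       
Tokyo │grace96@mail.com│Frank Wilson│Low        
London│eve13@mail.com  │Carol Wilson│High       
London│carol19@mail.com│Frank Jones │Low        
Sydney│carol86@mail.com│Grace Wilson│Low        
Tokyo │alice70@mail.com│Eve Wilson  │Low        
Sydney│frank46@mail.com│Grace Smith │High       
Tokyo │frank72@mail.com│Carol Taylor│Medium     
Tokyo │grace29@mail.com│Carol Taylor│Critical   
Sydney│carol70@mail.com│Alice Jones │High       
London│carol96@mail.com│Frank Davis │Medium     
London│eve18@mail.com  │Frank Wilson│Low        
                                                
                                                
                                                
                                                
                                                


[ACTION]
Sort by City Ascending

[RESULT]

City ▲│Email           │Name        │Level      
──────┼────────────────┼────────────┼────────   
Berlin│eve35@mail.com  │Eve Smith   │High       
Berlin│alice72@mail.com│Hank Taylor │Low        
Berlin│hank10@mail.com │Hank Jones  │High       
London│eve13@mail.com  │Carol Wilson│High       
London│carol19@mail.com│Frank Jones │Low        
London│carol96@mail.com│Frank Davis │Medium     
London│eve18@mail.com  │Frank Wilson│Low        
Paris │frank65@mail.com│Bob Davis   │High       
Sydney│carol86@mail.com│Grace Wilson│Low        
Sydney│frank46@mail.com│Grace Smith │High       
Sydney│carol70@mail.com│Alice Jones │High       
Tokyo │bob46@mail.com  │Grace Smith │Low        
Tokyo │grace75@mail.com│Carol Jones │High       
Tokyo │grace96@mail.com│Frank Wilson│Low        
Tokyo │alice70@mail.com│Eve Wilson  │Low        
Tokyo │frank72@mail.com│Carol Taylor│Medium     
Tokyo │grace29@mail.com│Carol Taylor│Critical   
                                                
                                                
                                                
                                                
                                                


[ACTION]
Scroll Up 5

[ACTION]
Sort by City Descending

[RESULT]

City ▼│Email           │Name        │Level      
──────┼────────────────┼────────────┼────────   
Tokyo │bob46@mail.com  │Grace Smith │Low        
Tokyo │grace75@mail.com│Carol Jones │High       
Tokyo │grace96@mail.com│Frank Wilson│Low        
Tokyo │alice70@mail.com│Eve Wilson  │Low        
Tokyo │frank72@mail.com│Carol Taylor│Medium     
Tokyo │grace29@mail.com│Carol Taylor│Critical   
Sydney│carol86@mail.com│Grace Wilson│Low        
Sydney│frank46@mail.com│Grace Smith │High       
Sydney│carol70@mail.com│Alice Jones │High       
Paris │frank65@mail.com│Bob Davis   │High       
London│eve13@mail.com  │Carol Wilson│High       
London│carol19@mail.com│Frank Jones │Low        
London│carol96@mail.com│Frank Davis │Medium     
London│eve18@mail.com  │Frank Wilson│Low        
Berlin│eve35@mail.com  │Eve Smith   │High       
Berlin│alice72@mail.com│Hank Taylor │Low        
Berlin│hank10@mail.com │Hank Jones  │High       
                                                
                                                
                                                
                                                
                                                


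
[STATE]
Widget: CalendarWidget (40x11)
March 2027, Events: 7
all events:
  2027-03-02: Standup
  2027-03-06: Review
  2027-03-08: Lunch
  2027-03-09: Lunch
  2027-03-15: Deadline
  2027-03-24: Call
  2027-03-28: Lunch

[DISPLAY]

               March 2027               
Mo Tu We Th Fr Sa Su                    
 1  2*  3  4  5  6*  7                  
 8*  9* 10 11 12 13 14                  
15* 16 17 18 19 20 21                   
22 23 24* 25 26 27 28*                  
29 30 31                                
                                        
                                        
                                        
                                        


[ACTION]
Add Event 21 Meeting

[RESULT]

               March 2027               
Mo Tu We Th Fr Sa Su                    
 1  2*  3  4  5  6*  7                  
 8*  9* 10 11 12 13 14                  
15* 16 17 18 19 20 21*                  
22 23 24* 25 26 27 28*                  
29 30 31                                
                                        
                                        
                                        
                                        


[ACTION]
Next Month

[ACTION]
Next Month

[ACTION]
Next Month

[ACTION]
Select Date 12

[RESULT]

               June 2027                
Mo Tu We Th Fr Sa Su                    
    1  2  3  4  5  6                    
 7  8  9 10 11 [12] 13                  
14 15 16 17 18 19 20                    
21 22 23 24 25 26 27                    
28 29 30                                
                                        
                                        
                                        
                                        
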